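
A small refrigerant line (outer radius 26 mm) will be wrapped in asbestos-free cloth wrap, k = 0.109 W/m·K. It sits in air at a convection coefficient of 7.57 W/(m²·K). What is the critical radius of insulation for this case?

For a cylinder r_cr = k/h = 0.109/7.57
r_cr = 14.4 mm; since the bare radius (26 mm) is above r_cr, any added insulation will reduce heat loss.

r_cr ≈ 14.4 mm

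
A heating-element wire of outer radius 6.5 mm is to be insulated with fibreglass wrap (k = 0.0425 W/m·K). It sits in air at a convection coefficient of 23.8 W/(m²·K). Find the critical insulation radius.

For a cylinder r_cr = k/h = 0.0425/23.8
r_cr = 1.79 mm; since the bare radius (6.5 mm) is above r_cr, any added insulation will reduce heat loss.

r_cr ≈ 1.79 mm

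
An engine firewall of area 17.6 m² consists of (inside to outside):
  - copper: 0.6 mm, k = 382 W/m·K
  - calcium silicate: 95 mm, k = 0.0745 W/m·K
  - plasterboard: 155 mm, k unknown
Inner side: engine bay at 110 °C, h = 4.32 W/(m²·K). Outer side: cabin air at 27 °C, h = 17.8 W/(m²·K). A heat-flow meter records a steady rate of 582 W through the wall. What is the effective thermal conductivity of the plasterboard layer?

Treating each layer as a thermal resistance in series:
R_inner film = 1/(h_i·A) = 1/(4.32×17.6) = 0.01315 K/W
R_copper = L/(kA) = 0.0006/(382×17.6) = 8.924×10^-8 K/W
R_calcium silicate = L/(kA) = 0.095/(0.0745×17.6) = 0.07245 K/W
R_outer film = 1/(h_o·A) = 1/(17.8×17.6) = 0.003192 K/W
Sum of known resistances R_other = 0.0888 K/W
Total R = ΔT/Q = 83/582 = 0.1426 K/W
R_plasterboard = R_total − R_other = 0.05381 K/W
k = L/(R·A) = 0.155/(0.05381×17.6)

k ≈ 0.164 W/(m·K)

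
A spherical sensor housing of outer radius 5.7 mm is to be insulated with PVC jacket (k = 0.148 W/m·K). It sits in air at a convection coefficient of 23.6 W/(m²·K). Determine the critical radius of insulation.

For a sphere r_cr = 2k/h = 2×0.148/23.6
r_cr = 12.5 mm; since the bare radius (5.7 mm) is below r_cr, adding a thin layer of insulation will *increase* heat loss.

r_cr ≈ 12.5 mm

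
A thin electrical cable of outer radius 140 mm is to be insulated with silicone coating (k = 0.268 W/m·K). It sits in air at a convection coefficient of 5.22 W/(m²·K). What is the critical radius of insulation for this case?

r_cr ≈ 51.3 mm

For a cylinder r_cr = k/h = 0.268/5.22
r_cr = 51.3 mm; since the bare radius (140 mm) is above r_cr, any added insulation will reduce heat loss.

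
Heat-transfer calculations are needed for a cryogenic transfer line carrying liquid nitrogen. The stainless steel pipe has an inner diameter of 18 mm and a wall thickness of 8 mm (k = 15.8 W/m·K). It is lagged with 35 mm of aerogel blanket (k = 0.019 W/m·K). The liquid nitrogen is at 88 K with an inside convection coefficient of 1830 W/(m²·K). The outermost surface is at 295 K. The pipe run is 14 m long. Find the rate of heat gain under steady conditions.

Q ≈ 309 W

Per-layer cylindrical resistances, series-summed:
R_inner film = 1/(h_i·2πr₁L) = 1/(1830×2π×0.009×14) = 6.902×10^-4 K/W
R_stainless steel pipe wall = ln(17/9)/(2π×15.8×14) = 4.576×10^-4 K/W
R_aerogel blanket = ln(52/17)/(2π×0.019×14) = 0.6689 K/W
R_total = 0.6701 K/W
Q = ΔT/R_total = 207/0.6701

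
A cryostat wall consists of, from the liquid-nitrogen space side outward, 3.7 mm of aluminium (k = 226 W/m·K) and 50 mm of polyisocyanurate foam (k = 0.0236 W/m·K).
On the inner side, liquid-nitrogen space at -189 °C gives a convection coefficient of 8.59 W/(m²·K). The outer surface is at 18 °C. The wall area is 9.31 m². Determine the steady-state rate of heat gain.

Q ≈ 862 W

Using the resistance-network approach (series):
R_inner film = 1/(h_i·A) = 1/(8.59×9.31) = 0.0125 K/W
R_aluminium = L/(kA) = 0.0037/(226×9.31) = 1.759×10^-6 K/W
R_polyisocyanurate foam = L/(kA) = 0.05/(0.0236×9.31) = 0.2276 K/W
R_total = 0.2401 K/W
Q = ΔT / R_total = 207 / 0.2401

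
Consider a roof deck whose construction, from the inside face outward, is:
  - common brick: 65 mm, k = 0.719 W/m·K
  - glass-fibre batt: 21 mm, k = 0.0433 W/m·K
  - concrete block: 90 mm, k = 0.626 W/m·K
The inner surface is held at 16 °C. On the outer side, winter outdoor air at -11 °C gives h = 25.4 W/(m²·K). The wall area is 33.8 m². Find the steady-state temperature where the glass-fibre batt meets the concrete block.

Series thermal resistances:
R_common brick = L/(kA) = 0.065/(0.719×33.8) = 0.002675 K/W
R_glass-fibre batt = L/(kA) = 0.021/(0.0433×33.8) = 0.01435 K/W
R_concrete block = L/(kA) = 0.09/(0.626×33.8) = 0.004254 K/W
R_outer film = 1/(h_o·A) = 1/(25.4×33.8) = 0.001165 K/W
R_total = 0.02244 K/W;  Q = ΔT/R_total = 27/0.02244 = 1203 W
T_interface = T_inner − Q·ΣR(inner→interface) = 16 − 1200×0.01702

T ≈ -4.48 °C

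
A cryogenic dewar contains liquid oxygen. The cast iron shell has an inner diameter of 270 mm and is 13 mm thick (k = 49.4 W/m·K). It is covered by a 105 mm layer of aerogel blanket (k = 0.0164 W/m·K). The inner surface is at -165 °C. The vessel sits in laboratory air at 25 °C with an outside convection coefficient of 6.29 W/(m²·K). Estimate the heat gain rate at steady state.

Spherical conduction: R = (1/r_in − 1/r_out)/(4πk) per layer; series-sum.
R_cast iron shell = (1/0.135 − 1/0.148)/(4π×49.4) = 0.001048 K/W
R_aerogel blanket = (1/0.148 − 1/0.253)/(4π×0.0164) = 13.61 K/W
R_outer film = 1/(h·4πr_o²) = 1/(6.29×4π×0.253²) = 0.1977 K/W
R_total = 13.81 K/W
Q = ΔT/R_total = 190/13.81

Q ≈ 13.8 W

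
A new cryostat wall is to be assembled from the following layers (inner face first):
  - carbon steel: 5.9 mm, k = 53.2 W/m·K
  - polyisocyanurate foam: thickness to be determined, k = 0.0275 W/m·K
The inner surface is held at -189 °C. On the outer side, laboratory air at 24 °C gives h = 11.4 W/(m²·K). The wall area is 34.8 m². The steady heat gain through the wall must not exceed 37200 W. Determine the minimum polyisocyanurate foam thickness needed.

Model the wall as resistances in series:
R_carbon steel = L/(kA) = 0.0059/(53.2×34.8) = 3.187×10^-6 K/W
R_outer film = 1/(h_o·A) = 1/(11.4×34.8) = 0.002521 K/W
Sum of the known resistances R_other = 0.002524 K/W
Required total resistance R_tot = ΔT/Q_allow = 213/37200 = 0.005726 K/W
R_polyisocyanurate foam = R_tot − R_other = 0.003202 K/W
L = R·k·A = 0.003202×0.0275×34.8

L ≈ 3.06 mm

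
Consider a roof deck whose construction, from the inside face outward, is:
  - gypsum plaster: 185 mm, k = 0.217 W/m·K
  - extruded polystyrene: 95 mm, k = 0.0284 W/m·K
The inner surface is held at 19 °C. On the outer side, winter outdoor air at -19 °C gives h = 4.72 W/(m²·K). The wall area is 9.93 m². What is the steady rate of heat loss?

Model the wall as resistances in series:
R_gypsum plaster = L/(kA) = 0.185/(0.217×9.93) = 0.08585 K/W
R_extruded polystyrene = L/(kA) = 0.095/(0.0284×9.93) = 0.3369 K/W
R_outer film = 1/(h_o·A) = 1/(4.72×9.93) = 0.02134 K/W
R_total = 0.4441 K/W
Q = ΔT / R_total = 38 / 0.4441

Q ≈ 85.6 W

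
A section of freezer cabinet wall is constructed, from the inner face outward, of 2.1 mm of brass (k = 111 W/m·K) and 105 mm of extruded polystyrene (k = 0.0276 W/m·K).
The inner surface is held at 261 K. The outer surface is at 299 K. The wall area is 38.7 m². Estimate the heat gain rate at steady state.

Model the wall as resistances in series:
R_brass = L/(kA) = 0.0021/(111×38.7) = 4.889×10^-7 K/W
R_extruded polystyrene = L/(kA) = 0.105/(0.0276×38.7) = 0.0983 K/W
R_total = 0.0983 K/W
Q = ΔT / R_total = 38 / 0.0983

Q ≈ 387 W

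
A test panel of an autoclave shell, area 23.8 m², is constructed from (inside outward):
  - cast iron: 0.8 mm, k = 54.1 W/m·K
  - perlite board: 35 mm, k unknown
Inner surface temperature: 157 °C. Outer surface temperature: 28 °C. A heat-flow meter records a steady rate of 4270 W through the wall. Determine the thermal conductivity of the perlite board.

Using the resistance-network approach (series):
R_cast iron = L/(kA) = 0.0008/(54.1×23.8) = 6.213×10^-7 K/W
Sum of known resistances R_other = 6.213×10^-7 K/W
Total R = ΔT/Q = 129/4270 = 0.03021 K/W
R_perlite board = R_total − R_other = 0.03021 K/W
k = L/(R·A) = 0.035/(0.03021×23.8)

k ≈ 0.0487 W/(m·K)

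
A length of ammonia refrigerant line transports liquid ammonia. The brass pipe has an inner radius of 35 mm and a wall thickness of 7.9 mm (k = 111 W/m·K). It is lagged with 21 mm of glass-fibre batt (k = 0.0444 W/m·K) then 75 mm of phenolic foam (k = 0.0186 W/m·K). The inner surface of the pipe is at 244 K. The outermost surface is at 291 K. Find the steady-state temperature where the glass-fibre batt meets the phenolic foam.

Per-layer cylindrical resistances, series-summed:
R_brass pipe wall = ln(42.9/35)/(2π×111×1) = 2.918×10^-4 K/W
R_glass-fibre batt = ln(63.9/42.9)/(2π×0.0444×1) = 1.428 K/W
R_phenolic foam = ln(138.9/63.9)/(2π×0.0186×1) = 6.644 K/W
R_total = 8.072 K/W
Q = ΔT/R_total = 47/8.072
Q = 5.82 W/m
T_interface = T_inner + Q·ΣR(inner→interface) = 244 + 5.82×1.429

T ≈ 252 K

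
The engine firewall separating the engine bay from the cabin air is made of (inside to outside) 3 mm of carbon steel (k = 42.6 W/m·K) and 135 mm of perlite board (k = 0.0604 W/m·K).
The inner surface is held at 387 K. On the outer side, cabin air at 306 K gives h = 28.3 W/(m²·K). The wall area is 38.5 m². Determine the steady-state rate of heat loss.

Q ≈ 1370 W

Model the wall as resistances in series:
R_carbon steel = L/(kA) = 0.003/(42.6×38.5) = 1.829×10^-6 K/W
R_perlite board = L/(kA) = 0.135/(0.0604×38.5) = 0.05805 K/W
R_outer film = 1/(h_o·A) = 1/(28.3×38.5) = 9.178×10^-4 K/W
R_total = 0.05897 K/W
Q = ΔT / R_total = 81 / 0.05897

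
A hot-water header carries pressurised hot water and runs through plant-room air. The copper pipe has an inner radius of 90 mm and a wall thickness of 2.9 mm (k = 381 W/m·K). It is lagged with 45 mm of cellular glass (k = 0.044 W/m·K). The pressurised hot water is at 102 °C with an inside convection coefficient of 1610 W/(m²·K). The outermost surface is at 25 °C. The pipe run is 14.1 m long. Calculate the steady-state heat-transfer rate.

Per-layer cylindrical resistances, series-summed:
R_inner film = 1/(h_i·2πr₁L) = 1/(1610×2π×0.09×14.1) = 7.79×10^-5 K/W
R_copper pipe wall = ln(92.9/90)/(2π×381×14.1) = 9.396×10^-7 K/W
R_cellular glass = ln(137.9/92.9)/(2π×0.044×14.1) = 0.1013 K/W
R_total = 0.1014 K/W
Q = ΔT/R_total = 77/0.1014

Q ≈ 759 W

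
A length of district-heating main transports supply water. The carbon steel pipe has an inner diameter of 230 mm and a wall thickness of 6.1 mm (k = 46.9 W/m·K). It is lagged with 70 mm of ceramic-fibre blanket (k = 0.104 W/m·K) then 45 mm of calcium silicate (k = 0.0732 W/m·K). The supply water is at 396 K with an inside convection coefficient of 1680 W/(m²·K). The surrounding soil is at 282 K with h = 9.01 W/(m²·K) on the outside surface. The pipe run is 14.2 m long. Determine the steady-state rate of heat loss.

Q ≈ 1310 W

Treating each annulus and film as a series resistance:
R_inner film = 1/(h_i·2πr₁L) = 1/(1680×2π×0.115×14.2) = 5.801×10^-5 K/W
R_carbon steel pipe wall = ln(121.1/115)/(2π×46.9×14.2) = 1.235×10^-5 K/W
R_ceramic-fibre blanket = ln(191.1/121.1)/(2π×0.104×14.2) = 0.04916 K/W
R_calcium silicate = ln(236.1/191.1)/(2π×0.0732×14.2) = 0.03238 K/W
R_outer film = 1/(h_o·2πr_oL) = 1/(9.01×2π×0.2361×14.2) = 0.005269 K/W
R_total = 0.08688 K/W
Q = ΔT/R_total = 114/0.08688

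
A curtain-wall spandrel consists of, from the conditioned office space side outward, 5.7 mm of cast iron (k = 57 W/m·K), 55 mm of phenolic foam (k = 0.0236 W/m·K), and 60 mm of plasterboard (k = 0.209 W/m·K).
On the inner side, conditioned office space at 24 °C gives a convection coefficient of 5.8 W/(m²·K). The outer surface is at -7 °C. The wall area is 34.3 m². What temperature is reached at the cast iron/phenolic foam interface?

T ≈ 22.1 °C

Thermal resistances in series:
R_inner film = 1/(h_i·A) = 1/(5.8×34.3) = 0.005027 K/W
R_cast iron = L/(kA) = 0.0057/(57×34.3) = 2.915×10^-6 K/W
R_phenolic foam = L/(kA) = 0.055/(0.0236×34.3) = 0.06794 K/W
R_plasterboard = L/(kA) = 0.06/(0.209×34.3) = 0.00837 K/W
R_total = 0.08134 K/W;  Q = ΔT/R_total = 31/0.08134 = 381.1 W
T_interface = T_inner − Q·ΣR(inner→interface) = 24 − 381×0.00503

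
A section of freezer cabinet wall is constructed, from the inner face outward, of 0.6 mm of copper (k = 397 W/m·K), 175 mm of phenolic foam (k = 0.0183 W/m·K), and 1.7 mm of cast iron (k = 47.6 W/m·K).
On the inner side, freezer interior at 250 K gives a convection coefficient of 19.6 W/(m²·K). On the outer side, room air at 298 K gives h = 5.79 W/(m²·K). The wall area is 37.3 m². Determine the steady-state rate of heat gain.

Q ≈ 183 W

Treating each layer as a thermal resistance in series:
R_inner film = 1/(h_i·A) = 1/(19.6×37.3) = 0.001368 K/W
R_copper = L/(kA) = 0.0006/(397×37.3) = 4.052×10^-8 K/W
R_phenolic foam = L/(kA) = 0.175/(0.0183×37.3) = 0.2564 K/W
R_cast iron = L/(kA) = 0.0017/(47.6×37.3) = 9.575×10^-7 K/W
R_outer film = 1/(h_o·A) = 1/(5.79×37.3) = 0.00463 K/W
R_total = 0.2624 K/W
Q = ΔT / R_total = 48 / 0.2624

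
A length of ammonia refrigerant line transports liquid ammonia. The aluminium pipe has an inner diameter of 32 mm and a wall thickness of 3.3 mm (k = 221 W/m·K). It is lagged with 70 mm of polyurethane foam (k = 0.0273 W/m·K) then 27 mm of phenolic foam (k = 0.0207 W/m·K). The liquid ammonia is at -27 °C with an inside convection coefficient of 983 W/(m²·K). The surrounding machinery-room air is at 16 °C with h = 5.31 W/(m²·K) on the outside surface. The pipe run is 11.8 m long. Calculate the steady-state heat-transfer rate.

Q ≈ 45.2 W

For a radial system each layer contributes R = ln(r_out/r_in)/(2πkL); films add R = 1/(hA).
R_inner film = 1/(h_i·2πr₁L) = 1/(983×2π×0.016×11.8) = 8.576×10^-4 K/W
R_aluminium pipe wall = ln(19.3/16)/(2π×221×11.8) = 1.144×10^-5 K/W
R_polyurethane foam = ln(89.3/19.3)/(2π×0.0273×11.8) = 0.7568 K/W
R_phenolic foam = ln(116.3/89.3)/(2π×0.0207×11.8) = 0.1721 K/W
R_outer film = 1/(h_o·2πr_oL) = 1/(5.31×2π×0.1163×11.8) = 0.02184 K/W
R_total = 0.9517 K/W
Q = ΔT/R_total = 43/0.9517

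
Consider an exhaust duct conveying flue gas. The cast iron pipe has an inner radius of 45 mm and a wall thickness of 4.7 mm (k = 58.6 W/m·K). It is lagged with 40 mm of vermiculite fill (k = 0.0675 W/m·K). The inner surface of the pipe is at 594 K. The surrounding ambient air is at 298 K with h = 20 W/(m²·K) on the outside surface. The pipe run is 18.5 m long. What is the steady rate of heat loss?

Cylindrical conduction, so R = ln(r₂/r₁)/(2πkL) per layer, in series:
R_cast iron pipe wall = ln(49.7/45)/(2π×58.6×18.5) = 1.458×10^-5 K/W
R_vermiculite fill = ln(89.7/49.7)/(2π×0.0675×18.5) = 0.07526 K/W
R_outer film = 1/(h_o·2πr_oL) = 1/(20×2π×0.0897×18.5) = 0.004795 K/W
R_total = 0.08007 K/W
Q = ΔT/R_total = 296/0.08007

Q ≈ 3700 W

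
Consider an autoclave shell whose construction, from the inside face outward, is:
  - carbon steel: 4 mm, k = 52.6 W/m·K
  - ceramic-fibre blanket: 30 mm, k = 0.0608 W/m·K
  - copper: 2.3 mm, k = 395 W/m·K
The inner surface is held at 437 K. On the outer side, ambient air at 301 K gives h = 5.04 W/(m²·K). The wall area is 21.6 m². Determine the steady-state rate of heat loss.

Q ≈ 4250 W

Using the resistance-network approach (series):
R_carbon steel = L/(kA) = 0.004/(52.6×21.6) = 3.521×10^-6 K/W
R_ceramic-fibre blanket = L/(kA) = 0.03/(0.0608×21.6) = 0.02284 K/W
R_copper = L/(kA) = 0.0023/(395×21.6) = 2.696×10^-7 K/W
R_outer film = 1/(h_o·A) = 1/(5.04×21.6) = 0.009186 K/W
R_total = 0.03203 K/W
Q = ΔT / R_total = 136 / 0.03203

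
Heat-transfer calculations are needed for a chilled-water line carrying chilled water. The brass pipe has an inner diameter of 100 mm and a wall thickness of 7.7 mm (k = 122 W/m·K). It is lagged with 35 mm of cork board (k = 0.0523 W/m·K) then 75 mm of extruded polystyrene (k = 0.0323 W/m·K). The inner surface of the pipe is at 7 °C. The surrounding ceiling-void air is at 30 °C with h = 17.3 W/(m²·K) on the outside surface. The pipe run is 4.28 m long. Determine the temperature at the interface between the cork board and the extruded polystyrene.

T ≈ 14.5 °C

Radial resistances (cylindrical: R_cond = ln(r_o/r_i)/(2πkL), R_conv = 1/(h·2πrL)):
R_brass pipe wall = ln(57.7/50)/(2π×122×4.28) = 4.366×10^-5 K/W
R_cork board = ln(92.7/57.7)/(2π×0.0523×4.28) = 0.3371 K/W
R_extruded polystyrene = ln(167.7/92.7)/(2π×0.0323×4.28) = 0.6825 K/W
R_outer film = 1/(h_o·2πr_oL) = 1/(17.3×2π×0.1677×4.28) = 0.01282 K/W
R_total = 1.032 K/W
Q = ΔT/R_total = 23/1.032
Q = 22.3 W
T_interface = T_inner + Q·ΣR(inner→interface) = 7 + 22.3×0.3371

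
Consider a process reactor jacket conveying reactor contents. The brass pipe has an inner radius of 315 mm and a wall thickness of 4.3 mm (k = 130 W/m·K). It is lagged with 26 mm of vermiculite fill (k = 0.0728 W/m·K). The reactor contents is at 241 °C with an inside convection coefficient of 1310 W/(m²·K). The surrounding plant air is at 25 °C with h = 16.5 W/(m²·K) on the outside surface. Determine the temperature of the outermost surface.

T ≈ 55.2 °C

Treating each annulus and film as a series resistance:
R_inner film = 1/(h_i·2πr₁L) = 1/(1310×2π×0.315×1) = 3.857×10^-4 K/W
R_brass pipe wall = ln(319.3/315)/(2π×130×1) = 1.66×10^-5 K/W
R_vermiculite fill = ln(345.3/319.3)/(2π×0.0728×1) = 0.1711 K/W
R_outer film = 1/(h_o·2πr_oL) = 1/(16.5×2π×0.3453×1) = 0.02793 K/W
R_total = 0.1995 K/W
Q = ΔT/R_total = 216/0.1995
Q = 1080 W/m
T_interface = T_inner − Q·ΣR(inner→interface) = 241 − 1080×0.1715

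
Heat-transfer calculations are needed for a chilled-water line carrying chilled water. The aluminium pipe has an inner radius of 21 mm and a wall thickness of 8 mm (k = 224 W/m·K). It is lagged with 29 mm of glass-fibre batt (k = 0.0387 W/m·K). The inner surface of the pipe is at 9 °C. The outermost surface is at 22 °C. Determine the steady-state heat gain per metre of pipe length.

Treating each annulus and film as a series resistance:
R_aluminium pipe wall = ln(29/21)/(2π×224×1) = 2.293×10^-4 K/W
R_glass-fibre batt = ln(58/29)/(2π×0.0387×1) = 2.851 K/W
R_total = 2.851 K/W
Q = ΔT/R_total = 13/2.851

q′ ≈ 4.56 W/m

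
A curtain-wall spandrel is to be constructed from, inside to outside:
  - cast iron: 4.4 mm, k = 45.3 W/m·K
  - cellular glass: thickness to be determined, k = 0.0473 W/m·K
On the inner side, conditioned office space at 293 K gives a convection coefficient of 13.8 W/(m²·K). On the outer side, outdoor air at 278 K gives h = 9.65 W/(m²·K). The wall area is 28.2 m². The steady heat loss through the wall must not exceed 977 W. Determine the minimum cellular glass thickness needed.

Using the resistance-network approach (series):
R_inner film = 1/(h_i·A) = 1/(13.8×28.2) = 0.00257 K/W
R_cast iron = L/(kA) = 0.0044/(45.3×28.2) = 3.444×10^-6 K/W
R_outer film = 1/(h_o·A) = 1/(9.65×28.2) = 0.003675 K/W
Sum of the known resistances R_other = 0.006248 K/W
Required total resistance R_tot = ΔT/Q_allow = 15/977 = 0.01535 K/W
R_cellular glass = R_tot − R_other = 0.009105 K/W
L = R·k·A = 0.009105×0.0473×28.2

L ≈ 12.1 mm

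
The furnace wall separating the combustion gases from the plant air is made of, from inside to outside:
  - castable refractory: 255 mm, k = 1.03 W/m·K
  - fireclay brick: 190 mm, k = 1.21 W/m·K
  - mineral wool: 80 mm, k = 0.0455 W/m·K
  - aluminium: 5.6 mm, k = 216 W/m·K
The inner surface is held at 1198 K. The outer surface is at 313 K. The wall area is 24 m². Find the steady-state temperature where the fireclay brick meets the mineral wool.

Model the wall as resistances in series:
R_castable refractory = L/(kA) = 0.255/(1.03×24) = 0.01032 K/W
R_fireclay brick = L/(kA) = 0.19/(1.21×24) = 0.006543 K/W
R_mineral wool = L/(kA) = 0.08/(0.0455×24) = 0.07326 K/W
R_aluminium = L/(kA) = 0.0056/(216×24) = 1.08×10^-6 K/W
R_total = 0.09012 K/W;  Q = ΔT/R_total = 885/0.09012 = 9820 W
T_interface = T_inner − Q·ΣR(inner→interface) = 1198 − 9820×0.01686

T ≈ 1030 K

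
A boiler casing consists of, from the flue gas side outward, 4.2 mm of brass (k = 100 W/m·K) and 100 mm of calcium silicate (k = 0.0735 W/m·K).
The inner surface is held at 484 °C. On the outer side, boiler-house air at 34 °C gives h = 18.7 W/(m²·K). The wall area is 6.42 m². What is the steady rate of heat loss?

Thermal resistances in series:
R_brass = L/(kA) = 0.0042/(100×6.42) = 6.542×10^-6 K/W
R_calcium silicate = L/(kA) = 0.1/(0.0735×6.42) = 0.2119 K/W
R_outer film = 1/(h_o·A) = 1/(18.7×6.42) = 0.00833 K/W
R_total = 0.2203 K/W
Q = ΔT / R_total = 450 / 0.2203

Q ≈ 2040 W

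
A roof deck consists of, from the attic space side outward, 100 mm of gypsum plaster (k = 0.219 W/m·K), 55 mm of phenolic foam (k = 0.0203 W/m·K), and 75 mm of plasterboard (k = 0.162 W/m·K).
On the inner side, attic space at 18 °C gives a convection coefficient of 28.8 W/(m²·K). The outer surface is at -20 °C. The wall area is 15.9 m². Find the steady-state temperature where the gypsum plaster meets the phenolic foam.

T ≈ 12.9 °C

Series thermal resistances:
R_inner film = 1/(h_i·A) = 1/(28.8×15.9) = 0.002184 K/W
R_gypsum plaster = L/(kA) = 0.1/(0.219×15.9) = 0.02872 K/W
R_phenolic foam = L/(kA) = 0.055/(0.0203×15.9) = 0.1704 K/W
R_plasterboard = L/(kA) = 0.075/(0.162×15.9) = 0.02912 K/W
R_total = 0.2304 K/W;  Q = ΔT/R_total = 38/0.2304 = 164.9 W
T_interface = T_inner − Q·ΣR(inner→interface) = 18 − 165×0.0309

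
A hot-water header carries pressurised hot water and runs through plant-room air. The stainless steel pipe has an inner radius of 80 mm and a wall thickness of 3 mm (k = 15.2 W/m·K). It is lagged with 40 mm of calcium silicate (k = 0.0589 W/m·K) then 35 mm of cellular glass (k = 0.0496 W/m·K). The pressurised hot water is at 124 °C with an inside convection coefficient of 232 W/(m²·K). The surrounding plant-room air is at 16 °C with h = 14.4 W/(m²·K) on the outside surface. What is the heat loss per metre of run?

Per-layer cylindrical resistances, series-summed:
R_inner film = 1/(h_i·2πr₁L) = 1/(232×2π×0.08×1) = 0.008575 K/W
R_stainless steel pipe wall = ln(83/80)/(2π×15.2×1) = 3.855×10^-4 K/W
R_calcium silicate = ln(123/83)/(2π×0.0589×1) = 1.063 K/W
R_cellular glass = ln(158/123)/(2π×0.0496×1) = 0.8035 K/W
R_outer film = 1/(h_o·2πr_oL) = 1/(14.4×2π×0.158×1) = 0.06995 K/W
R_total = 1.945 K/W
Q = ΔT/R_total = 108/1.945

q′ ≈ 55.5 W/m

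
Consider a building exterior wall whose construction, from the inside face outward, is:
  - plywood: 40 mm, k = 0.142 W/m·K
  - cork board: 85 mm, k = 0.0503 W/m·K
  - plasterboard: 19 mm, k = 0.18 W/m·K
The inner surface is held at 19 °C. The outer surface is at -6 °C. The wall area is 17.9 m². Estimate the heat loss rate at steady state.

Model the wall as resistances in series:
R_plywood = L/(kA) = 0.04/(0.142×17.9) = 0.01574 K/W
R_cork board = L/(kA) = 0.085/(0.0503×17.9) = 0.09441 K/W
R_plasterboard = L/(kA) = 0.019/(0.18×17.9) = 0.005897 K/W
R_total = 0.116 K/W
Q = ΔT / R_total = 25 / 0.116

Q ≈ 215 W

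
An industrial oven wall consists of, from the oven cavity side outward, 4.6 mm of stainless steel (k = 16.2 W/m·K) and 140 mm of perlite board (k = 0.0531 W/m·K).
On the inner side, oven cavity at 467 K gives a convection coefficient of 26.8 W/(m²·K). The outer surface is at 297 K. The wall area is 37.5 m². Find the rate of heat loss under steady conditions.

Q ≈ 2380 W

Model the wall as resistances in series:
R_inner film = 1/(h_i·A) = 1/(26.8×37.5) = 9.95×10^-4 K/W
R_stainless steel = L/(kA) = 0.0046/(16.2×37.5) = 7.572×10^-6 K/W
R_perlite board = L/(kA) = 0.14/(0.0531×37.5) = 0.07031 K/W
R_total = 0.07131 K/W
Q = ΔT / R_total = 170 / 0.07131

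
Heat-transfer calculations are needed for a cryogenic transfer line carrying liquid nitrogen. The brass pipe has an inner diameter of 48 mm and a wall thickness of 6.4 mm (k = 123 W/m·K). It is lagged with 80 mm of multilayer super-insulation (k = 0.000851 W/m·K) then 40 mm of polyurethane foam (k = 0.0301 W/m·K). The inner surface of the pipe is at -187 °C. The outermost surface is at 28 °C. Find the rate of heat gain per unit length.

q′ ≈ 0.885 W/m

Treating each annulus and film as a series resistance:
R_brass pipe wall = ln(30.4/24)/(2π×123×1) = 3.059×10^-4 K/W
R_multilayer super-insulation = ln(110.4/30.4)/(2π×0.000851×1) = 241.2 K/W
R_polyurethane foam = ln(150.4/110.4)/(2π×0.0301×1) = 1.635 K/W
R_total = 242.8 K/W
Q = ΔT/R_total = 215/242.8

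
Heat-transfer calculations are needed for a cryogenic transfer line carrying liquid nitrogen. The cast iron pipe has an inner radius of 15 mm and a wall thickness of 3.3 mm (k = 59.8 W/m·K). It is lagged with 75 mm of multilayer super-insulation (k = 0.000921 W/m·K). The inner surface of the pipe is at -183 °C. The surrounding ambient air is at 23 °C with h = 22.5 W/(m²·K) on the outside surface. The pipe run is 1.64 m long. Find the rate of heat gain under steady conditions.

Treating each annulus and film as a series resistance:
R_cast iron pipe wall = ln(18.3/15)/(2π×59.8×1.64) = 3.227×10^-4 K/W
R_multilayer super-insulation = ln(93.3/18.3)/(2π×0.000921×1.64) = 171.6 K/W
R_outer film = 1/(h_o·2πr_oL) = 1/(22.5×2π×0.0933×1.64) = 0.04623 K/W
R_total = 171.7 K/W
Q = ΔT/R_total = 206/171.7

Q ≈ 1.2 W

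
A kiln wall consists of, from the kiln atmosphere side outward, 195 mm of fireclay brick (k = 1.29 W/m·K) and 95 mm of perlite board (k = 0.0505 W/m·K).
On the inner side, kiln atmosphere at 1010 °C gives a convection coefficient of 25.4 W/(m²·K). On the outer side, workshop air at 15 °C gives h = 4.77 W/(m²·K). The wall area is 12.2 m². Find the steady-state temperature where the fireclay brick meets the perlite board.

T ≈ 927 °C

Thermal resistances in series:
R_inner film = 1/(h_i·A) = 1/(25.4×12.2) = 0.003227 K/W
R_fireclay brick = L/(kA) = 0.195/(1.29×12.2) = 0.01239 K/W
R_perlite board = L/(kA) = 0.095/(0.0505×12.2) = 0.1542 K/W
R_outer film = 1/(h_o·A) = 1/(4.77×12.2) = 0.01718 K/W
R_total = 0.187 K/W;  Q = ΔT/R_total = 995/0.187 = 5321 W
T_interface = T_inner − Q·ΣR(inner→interface) = 1010 − 5320×0.01562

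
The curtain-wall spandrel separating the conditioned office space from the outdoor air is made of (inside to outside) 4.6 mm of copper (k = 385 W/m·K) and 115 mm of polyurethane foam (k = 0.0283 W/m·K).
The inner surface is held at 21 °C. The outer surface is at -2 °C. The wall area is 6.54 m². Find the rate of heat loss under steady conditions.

Series thermal resistances:
R_copper = L/(kA) = 0.0046/(385×6.54) = 1.827×10^-6 K/W
R_polyurethane foam = L/(kA) = 0.115/(0.0283×6.54) = 0.6213 K/W
R_total = 0.6213 K/W
Q = ΔT / R_total = 23 / 0.6213

Q ≈ 37 W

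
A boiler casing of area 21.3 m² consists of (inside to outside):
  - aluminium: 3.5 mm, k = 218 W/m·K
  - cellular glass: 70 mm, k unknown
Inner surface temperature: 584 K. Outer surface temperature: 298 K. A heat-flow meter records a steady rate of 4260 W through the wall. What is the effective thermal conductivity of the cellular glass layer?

Series thermal resistances:
R_aluminium = L/(kA) = 0.0035/(218×21.3) = 7.538×10^-7 K/W
Sum of known resistances R_other = 7.538×10^-7 K/W
Total R = ΔT/Q = 286/4260 = 0.06714 K/W
R_cellular glass = R_total − R_other = 0.06714 K/W
k = L/(R·A) = 0.07/(0.06714×21.3)

k ≈ 0.049 W/(m·K)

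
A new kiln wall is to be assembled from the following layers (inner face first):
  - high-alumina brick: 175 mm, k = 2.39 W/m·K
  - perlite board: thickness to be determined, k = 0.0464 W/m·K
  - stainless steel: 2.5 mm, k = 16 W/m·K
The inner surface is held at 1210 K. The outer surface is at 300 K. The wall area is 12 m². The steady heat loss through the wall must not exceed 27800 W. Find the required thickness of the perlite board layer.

Treating each layer as a thermal resistance in series:
R_high-alumina brick = L/(kA) = 0.175/(2.39×12) = 0.006102 K/W
R_stainless steel = L/(kA) = 0.0025/(16×12) = 1.302×10^-5 K/W
Sum of the known resistances R_other = 0.006115 K/W
Required total resistance R_tot = ΔT/Q_allow = 910/27800 = 0.03273 K/W
R_perlite board = R_tot − R_other = 0.02662 K/W
L = R·k·A = 0.02662×0.0464×12

L ≈ 14.8 mm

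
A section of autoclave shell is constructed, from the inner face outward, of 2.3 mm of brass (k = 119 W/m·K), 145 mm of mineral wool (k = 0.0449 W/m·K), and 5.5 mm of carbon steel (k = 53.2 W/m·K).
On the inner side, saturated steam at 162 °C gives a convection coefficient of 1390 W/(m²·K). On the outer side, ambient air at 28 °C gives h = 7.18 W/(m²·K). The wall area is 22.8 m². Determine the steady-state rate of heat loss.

Q ≈ 907 W

Thermal resistances in series:
R_inner film = 1/(h_i·A) = 1/(1390×22.8) = 3.155×10^-5 K/W
R_brass = L/(kA) = 0.0023/(119×22.8) = 8.477×10^-7 K/W
R_mineral wool = L/(kA) = 0.145/(0.0449×22.8) = 0.1416 K/W
R_carbon steel = L/(kA) = 0.0055/(53.2×22.8) = 4.534×10^-6 K/W
R_outer film = 1/(h_o·A) = 1/(7.18×22.8) = 0.006109 K/W
R_total = 0.1478 K/W
Q = ΔT / R_total = 134 / 0.1478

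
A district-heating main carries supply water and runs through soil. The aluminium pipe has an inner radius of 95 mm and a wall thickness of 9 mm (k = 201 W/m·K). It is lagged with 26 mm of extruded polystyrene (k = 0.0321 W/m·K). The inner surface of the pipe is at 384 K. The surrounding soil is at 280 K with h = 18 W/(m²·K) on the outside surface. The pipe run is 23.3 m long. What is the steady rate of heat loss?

Cylindrical conduction, so R = ln(r₂/r₁)/(2πkL) per layer, in series:
R_aluminium pipe wall = ln(104/95)/(2π×201×23.3) = 3.076×10^-6 K/W
R_extruded polystyrene = ln(130/104)/(2π×0.0321×23.3) = 0.04748 K/W
R_outer film = 1/(h_o·2πr_oL) = 1/(18×2π×0.13×23.3) = 0.002919 K/W
R_total = 0.05041 K/W
Q = ΔT/R_total = 104/0.05041

Q ≈ 2060 W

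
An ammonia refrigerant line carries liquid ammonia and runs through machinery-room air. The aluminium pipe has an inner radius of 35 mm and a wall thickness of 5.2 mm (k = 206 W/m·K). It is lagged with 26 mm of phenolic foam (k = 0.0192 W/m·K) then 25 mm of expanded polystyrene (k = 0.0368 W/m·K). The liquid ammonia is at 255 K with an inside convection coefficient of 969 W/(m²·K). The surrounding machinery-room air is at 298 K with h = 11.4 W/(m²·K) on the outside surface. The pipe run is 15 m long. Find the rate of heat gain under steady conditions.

Q ≈ 114 W

Per-layer cylindrical resistances, series-summed:
R_inner film = 1/(h_i·2πr₁L) = 1/(969×2π×0.035×15) = 3.129×10^-4 K/W
R_aluminium pipe wall = ln(40.2/35)/(2π×206×15) = 7.135×10^-6 K/W
R_phenolic foam = ln(66.2/40.2)/(2π×0.0192×15) = 0.2757 K/W
R_expanded polystyrene = ln(91.2/66.2)/(2π×0.0368×15) = 0.09237 K/W
R_outer film = 1/(h_o·2πr_oL) = 1/(11.4×2π×0.0912×15) = 0.01021 K/W
R_total = 0.3786 K/W
Q = ΔT/R_total = 43/0.3786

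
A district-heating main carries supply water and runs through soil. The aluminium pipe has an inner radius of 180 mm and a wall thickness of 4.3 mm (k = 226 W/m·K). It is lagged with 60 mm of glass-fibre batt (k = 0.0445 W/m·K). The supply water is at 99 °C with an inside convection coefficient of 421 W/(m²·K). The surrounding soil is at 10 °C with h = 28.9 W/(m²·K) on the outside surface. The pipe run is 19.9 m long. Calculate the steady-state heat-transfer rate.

Q ≈ 1720 W

For a radial system each layer contributes R = ln(r_out/r_in)/(2πkL); films add R = 1/(hA).
R_inner film = 1/(h_i·2πr₁L) = 1/(421×2π×0.18×19.9) = 1.055×10^-4 K/W
R_aluminium pipe wall = ln(184.3/180)/(2π×226×19.9) = 8.354×10^-7 K/W
R_glass-fibre batt = ln(244.3/184.3)/(2π×0.0445×19.9) = 0.05065 K/W
R_outer film = 1/(h_o·2πr_oL) = 1/(28.9×2π×0.2443×19.9) = 0.001133 K/W
R_total = 0.05189 K/W
Q = ΔT/R_total = 89/0.05189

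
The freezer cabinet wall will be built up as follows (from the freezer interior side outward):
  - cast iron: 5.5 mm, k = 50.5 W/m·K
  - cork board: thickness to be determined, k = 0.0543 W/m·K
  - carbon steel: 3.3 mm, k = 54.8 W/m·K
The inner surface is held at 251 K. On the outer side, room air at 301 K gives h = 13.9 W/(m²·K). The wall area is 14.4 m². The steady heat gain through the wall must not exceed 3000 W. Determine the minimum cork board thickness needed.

L ≈ 9.12 mm

Using the resistance-network approach (series):
R_cast iron = L/(kA) = 0.0055/(50.5×14.4) = 7.563×10^-6 K/W
R_carbon steel = L/(kA) = 0.0033/(54.8×14.4) = 4.182×10^-6 K/W
R_outer film = 1/(h_o·A) = 1/(13.9×14.4) = 0.004996 K/W
Sum of the known resistances R_other = 0.005008 K/W
Required total resistance R_tot = ΔT/Q_allow = 50/3000 = 0.01667 K/W
R_cork board = R_tot − R_other = 0.01166 K/W
L = R·k·A = 0.01166×0.0543×14.4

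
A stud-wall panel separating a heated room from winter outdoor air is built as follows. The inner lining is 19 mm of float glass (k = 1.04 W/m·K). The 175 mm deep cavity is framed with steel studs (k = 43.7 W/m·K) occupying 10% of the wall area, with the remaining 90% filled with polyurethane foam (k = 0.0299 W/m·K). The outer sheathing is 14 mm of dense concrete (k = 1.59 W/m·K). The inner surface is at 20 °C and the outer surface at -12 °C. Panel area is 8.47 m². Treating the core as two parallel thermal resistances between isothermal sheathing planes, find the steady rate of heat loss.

Sheathing layers in series; stud and cavity paths in parallel between them.
R_inner = 0.019/(1.04×8.47) = 0.002157 K/W
R_stud  = 0.175/(43.7×0.1×8.47) = 0.004728 K/W
R_cav   = 0.175/(0.0299×0.9×8.47) = 0.7678 K/W
1/R_core = 1/R_stud + 1/R_cav → R_core = 0.004699 K/W
R_outer = 0.014/(1.59×8.47) = 0.00104 K/W
R_total = 0.007896 K/W
Q = ΔT/R_total = 32/0.007896

Q ≈ 4050 W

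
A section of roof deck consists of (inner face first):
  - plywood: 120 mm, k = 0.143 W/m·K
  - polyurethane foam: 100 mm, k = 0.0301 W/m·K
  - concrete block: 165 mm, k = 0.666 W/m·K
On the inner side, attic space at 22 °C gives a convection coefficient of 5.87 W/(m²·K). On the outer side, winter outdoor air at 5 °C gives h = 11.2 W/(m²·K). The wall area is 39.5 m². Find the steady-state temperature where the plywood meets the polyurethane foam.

Thermal resistances in series:
R_inner film = 1/(h_i·A) = 1/(5.87×39.5) = 0.004313 K/W
R_plywood = L/(kA) = 0.12/(0.143×39.5) = 0.02124 K/W
R_polyurethane foam = L/(kA) = 0.1/(0.0301×39.5) = 0.08411 K/W
R_concrete block = L/(kA) = 0.165/(0.666×39.5) = 0.006272 K/W
R_outer film = 1/(h_o·A) = 1/(11.2×39.5) = 0.00226 K/W
R_total = 0.1182 K/W;  Q = ΔT/R_total = 17/0.1182 = 143.8 W
T_interface = T_inner − Q·ΣR(inner→interface) = 22 − 144×0.02556

T ≈ 18.3 °C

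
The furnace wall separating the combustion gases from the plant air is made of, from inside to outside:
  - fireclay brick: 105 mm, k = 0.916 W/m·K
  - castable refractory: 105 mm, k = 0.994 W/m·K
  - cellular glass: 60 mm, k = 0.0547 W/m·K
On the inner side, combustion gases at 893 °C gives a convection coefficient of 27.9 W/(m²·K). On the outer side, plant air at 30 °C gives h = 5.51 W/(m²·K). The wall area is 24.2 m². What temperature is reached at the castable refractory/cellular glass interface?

Model the wall as resistances in series:
R_inner film = 1/(h_i·A) = 1/(27.9×24.2) = 0.001481 K/W
R_fireclay brick = L/(kA) = 0.105/(0.916×24.2) = 0.004737 K/W
R_castable refractory = L/(kA) = 0.105/(0.994×24.2) = 0.004365 K/W
R_cellular glass = L/(kA) = 0.06/(0.0547×24.2) = 0.04533 K/W
R_outer film = 1/(h_o·A) = 1/(5.51×24.2) = 0.0075 K/W
R_total = 0.06341 K/W;  Q = ΔT/R_total = 863/0.06341 = 13610 W
T_interface = T_inner − Q·ΣR(inner→interface) = 893 − 13600×0.01058

T ≈ 749 °C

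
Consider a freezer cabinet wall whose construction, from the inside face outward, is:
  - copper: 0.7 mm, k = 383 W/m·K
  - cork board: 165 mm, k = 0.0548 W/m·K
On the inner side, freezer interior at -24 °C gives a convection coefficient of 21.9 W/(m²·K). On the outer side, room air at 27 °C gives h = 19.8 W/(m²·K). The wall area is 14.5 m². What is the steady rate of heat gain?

Using the resistance-network approach (series):
R_inner film = 1/(h_i·A) = 1/(21.9×14.5) = 0.003149 K/W
R_copper = L/(kA) = 0.0007/(383×14.5) = 1.26×10^-7 K/W
R_cork board = L/(kA) = 0.165/(0.0548×14.5) = 0.2077 K/W
R_outer film = 1/(h_o·A) = 1/(19.8×14.5) = 0.003483 K/W
R_total = 0.2143 K/W
Q = ΔT / R_total = 51 / 0.2143

Q ≈ 238 W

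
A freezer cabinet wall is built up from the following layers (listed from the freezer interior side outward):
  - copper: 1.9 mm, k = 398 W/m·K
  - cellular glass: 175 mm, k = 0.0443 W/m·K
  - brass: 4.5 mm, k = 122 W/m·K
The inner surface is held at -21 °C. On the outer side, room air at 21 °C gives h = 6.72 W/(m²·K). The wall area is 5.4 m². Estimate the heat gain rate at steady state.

Model the wall as resistances in series:
R_copper = L/(kA) = 0.0019/(398×5.4) = 8.84×10^-7 K/W
R_cellular glass = L/(kA) = 0.175/(0.0443×5.4) = 0.7315 K/W
R_brass = L/(kA) = 0.0045/(122×5.4) = 6.831×10^-6 K/W
R_outer film = 1/(h_o·A) = 1/(6.72×5.4) = 0.02756 K/W
R_total = 0.7591 K/W
Q = ΔT / R_total = 42 / 0.7591

Q ≈ 55.3 W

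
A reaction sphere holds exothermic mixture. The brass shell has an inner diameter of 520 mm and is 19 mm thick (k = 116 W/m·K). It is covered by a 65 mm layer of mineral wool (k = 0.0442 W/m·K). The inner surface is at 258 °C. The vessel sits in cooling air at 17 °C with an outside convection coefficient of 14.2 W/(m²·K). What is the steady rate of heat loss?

Q ≈ 190 W

For a spherical shell R = (1/r₁ − 1/r₂)/(4πk); film R = 1/(h·4πr²). In series:
R_brass shell = (1/0.26 − 1/0.279)/(4π×116) = 1.797×10^-4 K/W
R_mineral wool = (1/0.279 − 1/0.344)/(4π×0.0442) = 1.219 K/W
R_outer film = 1/(h·4πr_o²) = 1/(14.2×4π×0.344²) = 0.04736 K/W
R_total = 1.267 K/W
Q = ΔT/R_total = 241/1.267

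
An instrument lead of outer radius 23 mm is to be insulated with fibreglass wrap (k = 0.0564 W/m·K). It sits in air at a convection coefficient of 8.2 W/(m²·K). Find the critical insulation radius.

For a cylinder r_cr = k/h = 0.0564/8.2
r_cr = 6.88 mm; since the bare radius (23 mm) is above r_cr, any added insulation will reduce heat loss.

r_cr ≈ 6.88 mm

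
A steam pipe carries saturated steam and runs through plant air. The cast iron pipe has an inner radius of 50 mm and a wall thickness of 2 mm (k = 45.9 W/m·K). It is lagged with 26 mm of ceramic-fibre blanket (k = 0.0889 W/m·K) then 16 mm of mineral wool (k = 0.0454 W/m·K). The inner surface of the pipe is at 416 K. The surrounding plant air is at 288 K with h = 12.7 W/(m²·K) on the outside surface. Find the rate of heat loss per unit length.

q′ ≈ 84.6 W/m

Radial resistances (cylindrical: R_cond = ln(r_o/r_i)/(2πkL), R_conv = 1/(h·2πrL)):
R_cast iron pipe wall = ln(52/50)/(2π×45.9×1) = 1.36×10^-4 K/W
R_ceramic-fibre blanket = ln(78/52)/(2π×0.0889×1) = 0.7259 K/W
R_mineral wool = ln(94/78)/(2π×0.0454×1) = 0.6541 K/W
R_outer film = 1/(h_o·2πr_oL) = 1/(12.7×2π×0.094×1) = 0.1333 K/W
R_total = 1.513 K/W
Q = ΔT/R_total = 128/1.513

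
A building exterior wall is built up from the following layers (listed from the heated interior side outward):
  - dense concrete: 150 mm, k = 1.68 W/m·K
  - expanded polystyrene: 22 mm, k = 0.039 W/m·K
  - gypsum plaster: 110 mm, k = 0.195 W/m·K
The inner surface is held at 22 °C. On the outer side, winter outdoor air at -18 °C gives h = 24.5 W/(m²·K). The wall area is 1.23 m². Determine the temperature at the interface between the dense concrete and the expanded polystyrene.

T ≈ 19.2 °C

Series thermal resistances:
R_dense concrete = L/(kA) = 0.15/(1.68×1.23) = 0.07259 K/W
R_expanded polystyrene = L/(kA) = 0.022/(0.039×1.23) = 0.4586 K/W
R_gypsum plaster = L/(kA) = 0.11/(0.195×1.23) = 0.4586 K/W
R_outer film = 1/(h_o·A) = 1/(24.5×1.23) = 0.03318 K/W
R_total = 1.023 K/W;  Q = ΔT/R_total = 40/1.023 = 39.1 W
T_interface = T_inner − Q·ΣR(inner→interface) = 22 − 39.1×0.07259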